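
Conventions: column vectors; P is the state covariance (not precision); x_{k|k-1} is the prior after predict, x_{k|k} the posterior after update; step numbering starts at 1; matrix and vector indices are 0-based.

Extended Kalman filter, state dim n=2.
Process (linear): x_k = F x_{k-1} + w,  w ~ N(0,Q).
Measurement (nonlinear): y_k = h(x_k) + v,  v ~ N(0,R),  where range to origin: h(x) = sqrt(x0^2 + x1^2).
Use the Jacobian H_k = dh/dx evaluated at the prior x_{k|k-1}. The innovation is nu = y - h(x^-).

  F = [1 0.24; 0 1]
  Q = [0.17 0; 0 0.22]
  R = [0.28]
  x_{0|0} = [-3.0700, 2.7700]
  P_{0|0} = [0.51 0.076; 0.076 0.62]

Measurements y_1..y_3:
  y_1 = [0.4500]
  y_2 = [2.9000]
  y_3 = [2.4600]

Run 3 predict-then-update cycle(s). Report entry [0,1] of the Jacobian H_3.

step 1: x^-=[-2.4052, 2.7700]  P^-=[0.7522 0.2248; 0.2248 0.8400]  H_jac=[-0.6556 0.7551]  S=[0.8597]  K=[-0.3762; 0.5663]  nu=[-3.2185]  x^+=[-1.1944, 0.9472]  P^+=[0.6305 0.4080; 0.4080 0.5643]
step 2: x^-=[-0.9670, 0.9472]  P^-=[1.0288 0.5434; 0.5434 0.7843]  H_jac=[-0.7144 0.6997]  S=[0.6458]  K=[-0.5493; 0.2487]  nu=[1.5464]  x^+=[-1.8165, 1.3317]  P^+=[0.8340 0.6316; 0.6316 0.7443]
step 3: x^-=[-1.4969, 1.3317]  P^-=[1.3500 0.8102; 0.8102 0.9643]  H_jac=[-0.7471 0.6647]  S=[0.6549]  K=[-0.7178; 0.0544]  nu=[0.4565]  x^+=[-1.8245, 1.3566]  P^+=[1.0126 0.8358; 0.8358 0.9624]

H_jac[0,1] = 0.6647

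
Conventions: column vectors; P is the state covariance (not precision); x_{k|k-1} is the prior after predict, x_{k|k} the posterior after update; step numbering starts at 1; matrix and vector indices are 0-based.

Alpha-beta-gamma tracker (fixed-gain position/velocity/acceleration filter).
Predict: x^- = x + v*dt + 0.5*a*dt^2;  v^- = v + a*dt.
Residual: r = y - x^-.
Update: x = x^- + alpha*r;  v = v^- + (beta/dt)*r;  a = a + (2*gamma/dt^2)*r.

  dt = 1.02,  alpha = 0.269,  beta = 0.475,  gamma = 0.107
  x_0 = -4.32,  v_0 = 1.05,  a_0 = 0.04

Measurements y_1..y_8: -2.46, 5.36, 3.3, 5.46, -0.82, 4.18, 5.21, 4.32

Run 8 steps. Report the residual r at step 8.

step 1: x_pred=-3.2282  r=0.7682  x^+=-3.0215  v^+=1.4485  a^+=0.1980
step 2: x_pred=-1.4410  r=6.8010  x^+=0.3884  v^+=4.8177  a^+=1.5969
step 3: x_pred=6.1332  r=-2.8332  x^+=5.3710  v^+=5.1271  a^+=1.0142
step 4: x_pred=11.1283  r=-5.6683  x^+=9.6035  v^+=3.5219  a^+=-0.1518
step 5: x_pred=13.1170  r=-13.9370  x^+=9.3679  v^+=-3.1231  a^+=-3.0184
step 6: x_pred=4.6122  r=-0.4322  x^+=4.4959  v^+=-6.4032  a^+=-3.1073
step 7: x_pred=-3.6518  r=8.8618  x^+=-1.2679  v^+=-5.4459  a^+=-1.2846
step 8: x_pred=-7.4909  r=11.8109  x^+=-4.3138  v^+=-1.2559  a^+=1.1448

resid = 11.8109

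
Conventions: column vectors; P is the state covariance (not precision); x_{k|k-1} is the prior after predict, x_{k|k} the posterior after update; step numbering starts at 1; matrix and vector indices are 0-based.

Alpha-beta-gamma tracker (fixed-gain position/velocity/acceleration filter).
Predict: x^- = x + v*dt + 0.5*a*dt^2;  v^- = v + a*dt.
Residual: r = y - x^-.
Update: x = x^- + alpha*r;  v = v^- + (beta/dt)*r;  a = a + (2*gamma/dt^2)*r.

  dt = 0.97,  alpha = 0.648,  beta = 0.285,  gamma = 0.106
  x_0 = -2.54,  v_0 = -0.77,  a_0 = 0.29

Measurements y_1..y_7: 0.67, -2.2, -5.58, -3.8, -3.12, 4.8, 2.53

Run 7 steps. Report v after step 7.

step 1: x_pred=-3.1505  r=3.8205  x^+=-0.6748  v^+=0.6338  a^+=1.1508
step 2: x_pred=0.4814  r=-2.6814  x^+=-1.2562  v^+=0.9623  a^+=0.5467
step 3: x_pred=-0.0656  r=-5.5144  x^+=-3.6389  v^+=-0.1277  a^+=-0.6958
step 4: x_pred=-4.0901  r=0.2901  x^+=-3.9021  v^+=-0.7174  a^+=-0.6305
step 5: x_pred=-4.8946  r=1.7746  x^+=-3.7447  v^+=-0.8075  a^+=-0.2306
step 6: x_pred=-4.6365  r=9.4365  x^+=1.4784  v^+=1.7413  a^+=1.8956
step 7: x_pred=4.0592  r=-1.5292  x^+=3.0683  v^+=3.1307  a^+=1.5510

v_post = 3.1307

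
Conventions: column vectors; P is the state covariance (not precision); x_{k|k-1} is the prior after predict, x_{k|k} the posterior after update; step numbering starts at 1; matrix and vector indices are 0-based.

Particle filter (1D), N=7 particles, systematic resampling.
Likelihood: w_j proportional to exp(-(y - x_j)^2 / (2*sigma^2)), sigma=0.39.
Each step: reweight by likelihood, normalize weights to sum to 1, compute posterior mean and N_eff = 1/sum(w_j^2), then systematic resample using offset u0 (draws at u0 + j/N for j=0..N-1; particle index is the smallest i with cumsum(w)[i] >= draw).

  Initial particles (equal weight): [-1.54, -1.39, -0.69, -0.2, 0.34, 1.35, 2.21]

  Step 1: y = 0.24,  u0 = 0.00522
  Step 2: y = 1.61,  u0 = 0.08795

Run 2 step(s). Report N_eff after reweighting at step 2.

N_eff = 4.0169

step 1: w=[0.0000, 0.0001, 0.0370, 0.3365, 0.6153, 0.0111, 0.0000]  mean=0.1311  Neff=2.0272  idx=[2, 3, 3, 4, 4, 4, 4]
step 2: w=[0.0000, 0.0011, 0.0011, 0.2495, 0.2495, 0.2495, 0.2495]  mean=0.3389  Neff=4.0169  idx=[3, 3, 4, 5, 5, 6, 6]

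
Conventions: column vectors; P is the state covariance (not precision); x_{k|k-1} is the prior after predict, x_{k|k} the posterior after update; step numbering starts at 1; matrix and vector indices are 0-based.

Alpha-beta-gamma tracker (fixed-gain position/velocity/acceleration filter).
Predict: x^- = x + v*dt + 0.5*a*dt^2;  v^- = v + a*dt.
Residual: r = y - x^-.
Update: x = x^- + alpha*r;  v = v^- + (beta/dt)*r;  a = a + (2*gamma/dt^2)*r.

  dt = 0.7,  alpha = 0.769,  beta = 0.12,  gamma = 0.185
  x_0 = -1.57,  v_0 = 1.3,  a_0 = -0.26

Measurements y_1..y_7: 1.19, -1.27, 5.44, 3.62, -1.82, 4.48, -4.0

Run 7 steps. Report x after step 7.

x_post = -2.5785

step 1: x_pred=-0.7237  r=1.9137  x^+=0.7479  v^+=1.4461  a^+=1.1850
step 2: x_pred=2.0505  r=-3.3205  x^+=-0.5030  v^+=1.7064  a^+=-1.3223
step 3: x_pred=0.3675  r=5.0725  x^+=4.2683  v^+=1.6503  a^+=2.5079
step 4: x_pred=6.0379  r=-2.4179  x^+=4.1785  v^+=2.9914  a^+=0.6822
step 5: x_pred=6.4396  r=-8.2596  x^+=0.0880  v^+=2.0530  a^+=-5.5547
step 6: x_pred=0.1641  r=4.3159  x^+=3.4830  v^+=-1.0955  a^+=-2.2958
step 7: x_pred=2.1537  r=-6.1537  x^+=-2.5785  v^+=-3.7575  a^+=-6.9425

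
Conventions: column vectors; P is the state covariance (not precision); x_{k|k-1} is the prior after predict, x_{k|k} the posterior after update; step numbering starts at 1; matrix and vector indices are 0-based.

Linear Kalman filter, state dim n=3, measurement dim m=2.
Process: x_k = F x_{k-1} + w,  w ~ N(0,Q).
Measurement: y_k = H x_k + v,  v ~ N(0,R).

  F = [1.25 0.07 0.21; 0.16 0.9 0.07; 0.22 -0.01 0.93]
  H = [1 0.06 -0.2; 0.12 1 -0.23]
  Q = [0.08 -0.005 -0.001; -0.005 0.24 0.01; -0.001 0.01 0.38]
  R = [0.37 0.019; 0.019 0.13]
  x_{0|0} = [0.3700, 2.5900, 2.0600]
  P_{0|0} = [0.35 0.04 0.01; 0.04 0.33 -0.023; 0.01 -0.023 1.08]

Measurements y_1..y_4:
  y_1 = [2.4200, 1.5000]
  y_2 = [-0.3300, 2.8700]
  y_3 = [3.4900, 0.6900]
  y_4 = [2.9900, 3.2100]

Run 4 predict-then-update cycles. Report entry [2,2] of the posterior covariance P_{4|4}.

step 1: x^-=[1.0764, 2.5344, 1.9713]  P^-=[0.6877 0.1439 0.3167; 0.1439 0.5304 0.0799; 0.3167 0.0799 1.3354]  S=[1.0017 0.2421; 0.2421 0.7212]  K=[0.6317 0.0008; -0.0196 0.7404; 0.1281 -0.3054]  nu=[1.5858, -0.7102]  x^+=[2.0776, 1.9776, 2.3914]  P^+=[0.2877 0.0426 0.2825; 0.0426 0.1416 0.2211; 0.2825 0.2211 1.2707]
step 2: x^-=[3.2376, 2.2796, 2.6613]  P^-=[0.7485 0.2056 0.6817; 0.2056 0.4147 0.3412; 0.6817 0.3412 1.6042]  S=[0.9280 0.1685; 0.1685 0.4951]  K=[0.6631 0.0543; 0.0453 0.7136; 0.4168 -0.0327]  nu=[-3.1722, 0.8140]  x^+=[1.1784, 2.7168, 1.3125]  P^+=[0.3269 0.0784 0.4259; 0.0784 0.1499 0.2854; 0.4259 0.2854 1.4471]
step 3: x^-=[1.9388, 2.7256, 1.4527]  P^-=[0.9010 0.2871 0.9044; 0.2871 0.4449 0.4384; 0.9044 0.4384 1.8160]  S=[1.0074 0.2030; 0.2030 0.5013]  K=[0.7150 0.0838; 0.0786 0.7233; 0.5568 0.0322]  nu=[1.6782, -1.9341]  x^+=[2.9767, 1.4587, 2.3249]  P^+=[0.3581 0.0937 0.4878; 0.0937 0.1533 0.3003; 0.4878 0.3003 1.4959]
step 4: x^-=[4.3113, 1.9518, 2.8025]  P^-=[0.9875 0.3220 0.9983; 0.3220 0.4565 0.4682; 0.9983 0.4682 1.8847]  S=[1.0627 0.2223; 0.2223 0.5072]  K=[0.7405 0.0914; 0.0891 0.7248; 0.6027 0.0406]  nu=[-0.8779, 1.3854]  x^+=[3.7878, 2.8778, 2.3297]  P^+=[0.3705 0.0972 0.5033; 0.0972 0.1529 0.2984; 0.5033 0.2984 1.4871]

P_post[2,2] = 1.4871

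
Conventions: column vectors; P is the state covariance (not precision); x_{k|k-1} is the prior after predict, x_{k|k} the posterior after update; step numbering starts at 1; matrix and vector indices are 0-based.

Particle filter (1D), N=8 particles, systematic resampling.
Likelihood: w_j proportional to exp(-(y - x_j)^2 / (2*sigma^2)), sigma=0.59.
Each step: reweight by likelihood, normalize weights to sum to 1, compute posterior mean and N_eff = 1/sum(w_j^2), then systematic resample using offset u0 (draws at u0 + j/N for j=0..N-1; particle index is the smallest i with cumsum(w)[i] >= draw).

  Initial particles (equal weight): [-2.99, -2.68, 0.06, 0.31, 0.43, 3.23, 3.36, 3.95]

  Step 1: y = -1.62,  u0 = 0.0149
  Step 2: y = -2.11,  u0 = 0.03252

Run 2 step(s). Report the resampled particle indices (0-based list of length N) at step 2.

resampled_idx = [0, 2, 2, 3, 4, 5, 6, 7]

step 1: w=[0.2318, 0.6840, 0.0596, 0.0163, 0.0082, 0.0000, 0.0000, 0.0000]  mean=-2.5142  Neff=1.9028  idx=[0, 0, 1, 1, 1, 1, 1, 1]
step 2: w=[0.0744, 0.0744, 0.1419, 0.1419, 0.1419, 0.1419, 0.1419, 0.1419]  mean=-2.7261  Neff=7.5855  idx=[0, 2, 2, 3, 4, 5, 6, 7]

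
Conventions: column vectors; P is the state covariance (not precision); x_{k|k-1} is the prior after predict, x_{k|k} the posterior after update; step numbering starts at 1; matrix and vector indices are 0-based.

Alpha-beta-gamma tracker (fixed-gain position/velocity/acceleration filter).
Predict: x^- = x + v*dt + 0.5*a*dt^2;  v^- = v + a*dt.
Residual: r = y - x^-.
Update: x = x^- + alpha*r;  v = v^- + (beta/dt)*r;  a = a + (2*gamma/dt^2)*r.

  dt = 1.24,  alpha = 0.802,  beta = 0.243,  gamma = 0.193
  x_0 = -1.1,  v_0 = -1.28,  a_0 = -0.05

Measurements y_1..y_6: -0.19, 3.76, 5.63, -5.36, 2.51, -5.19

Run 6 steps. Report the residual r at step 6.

step 1: x_pred=-2.7256  r=2.5356  x^+=-0.6921  v^+=-0.8451  a^+=0.5865
step 2: x_pred=-1.2890  r=5.0490  x^+=2.7603  v^+=0.8717  a^+=1.8541
step 3: x_pred=5.2666  r=0.3634  x^+=5.5580  v^+=3.2419  a^+=1.9453
step 4: x_pred=11.0736  r=-16.4336  x^+=-2.1062  v^+=2.4336  a^+=-2.1802
step 5: x_pred=-0.7646  r=3.2746  x^+=1.8616  v^+=0.3719  a^+=-1.3581
step 6: x_pred=1.2787  r=-6.4687  x^+=-3.9092  v^+=-2.5798  a^+=-2.9820

resid = -6.4687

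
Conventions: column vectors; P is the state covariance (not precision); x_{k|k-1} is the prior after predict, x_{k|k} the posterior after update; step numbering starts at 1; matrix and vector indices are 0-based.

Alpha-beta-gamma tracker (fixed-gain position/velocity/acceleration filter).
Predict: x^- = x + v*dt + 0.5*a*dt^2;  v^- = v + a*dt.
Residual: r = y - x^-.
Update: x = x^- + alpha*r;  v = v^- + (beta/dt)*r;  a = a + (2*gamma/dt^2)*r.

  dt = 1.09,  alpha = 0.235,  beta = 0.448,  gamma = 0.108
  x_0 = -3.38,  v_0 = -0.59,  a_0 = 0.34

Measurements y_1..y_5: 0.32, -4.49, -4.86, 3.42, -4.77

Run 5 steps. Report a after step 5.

a_post = -0.5255

step 1: x_pred=-3.8211  r=4.1411  x^+=-2.8480  v^+=1.4826  a^+=1.0929
step 2: x_pred=-0.5827  r=-3.9073  x^+=-1.5009  v^+=1.0679  a^+=0.3825
step 3: x_pred=-0.1096  r=-4.7504  x^+=-1.2260  v^+=-0.4676  a^+=-0.4811
step 4: x_pred=-2.0215  r=5.4415  x^+=-0.7427  v^+=1.2445  a^+=0.5081
step 5: x_pred=0.9156  r=-5.6856  x^+=-0.4205  v^+=-0.5385  a^+=-0.5255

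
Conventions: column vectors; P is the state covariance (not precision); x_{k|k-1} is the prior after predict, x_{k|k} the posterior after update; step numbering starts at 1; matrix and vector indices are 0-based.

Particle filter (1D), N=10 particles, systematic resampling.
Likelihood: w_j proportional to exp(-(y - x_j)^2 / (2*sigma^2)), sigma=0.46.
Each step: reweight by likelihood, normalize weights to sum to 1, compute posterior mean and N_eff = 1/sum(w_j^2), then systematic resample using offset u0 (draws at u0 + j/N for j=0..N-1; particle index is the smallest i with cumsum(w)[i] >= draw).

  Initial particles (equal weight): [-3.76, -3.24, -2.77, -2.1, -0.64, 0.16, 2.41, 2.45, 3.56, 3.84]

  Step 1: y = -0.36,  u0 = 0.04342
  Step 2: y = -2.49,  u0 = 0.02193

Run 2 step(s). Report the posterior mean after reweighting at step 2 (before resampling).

post_mean = -0.6399

step 1: w=[0.0000, 0.0000, 0.0000, 0.0006, 0.6112, 0.3883, 0.0000, 0.0000, 0.0000, 0.0000]  mean=-0.3302  Neff=1.9074  idx=[4, 4, 4, 4, 4, 4, 5, 5, 5, 5]
step 2: w=[0.1666, 0.1666, 0.1666, 0.1666, 0.1666, 0.1666, 0.0000, 0.0000, 0.0000, 0.0000]  mean=-0.6399  Neff=6.0016  idx=[0, 0, 1, 1, 2, 3, 3, 4, 4, 5]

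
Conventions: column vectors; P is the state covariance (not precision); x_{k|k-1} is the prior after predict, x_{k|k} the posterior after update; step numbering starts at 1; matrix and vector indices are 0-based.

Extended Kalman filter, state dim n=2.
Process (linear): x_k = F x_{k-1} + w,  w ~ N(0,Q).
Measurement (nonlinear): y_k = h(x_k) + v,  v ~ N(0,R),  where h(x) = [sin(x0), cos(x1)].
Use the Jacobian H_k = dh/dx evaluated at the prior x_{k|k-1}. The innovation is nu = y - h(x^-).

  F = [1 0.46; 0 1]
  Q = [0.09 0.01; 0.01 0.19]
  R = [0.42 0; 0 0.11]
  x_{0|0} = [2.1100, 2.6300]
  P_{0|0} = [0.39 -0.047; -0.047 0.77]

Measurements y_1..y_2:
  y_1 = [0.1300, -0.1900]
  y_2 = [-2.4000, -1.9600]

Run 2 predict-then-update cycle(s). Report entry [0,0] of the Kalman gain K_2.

K[0,0] = -0.4519

step 1: x^-=[3.3198, 2.6300]  P^-=[0.5997 0.3172; 0.3172 0.9600]  H_jac=[-0.9842 0.0000; 0.0000 -0.4896]  S=[1.0008 0.1528; 0.1528 0.3401]  K=[-0.5583 -0.2057; -0.1083 -1.3333]  nu=[0.3073, 0.6820]  x^+=[3.0080, 1.6875]  P^+=[0.2383 0.0462; 0.0462 0.2996]
step 2: x^-=[3.7842, 1.6875]  P^-=[0.4342 0.1940; 0.1940 0.4896]  H_jac=[-0.8005 0.0000; 0.0000 -0.9932]  S=[0.6982 0.1543; 0.1543 0.5929]  K=[-0.4519 -0.2074; -0.0438 -0.8087]  nu=[-1.8007, -1.8436]  x^+=[4.9804, 3.2572]  P^+=[0.2371 0.0230; 0.0230 0.0896]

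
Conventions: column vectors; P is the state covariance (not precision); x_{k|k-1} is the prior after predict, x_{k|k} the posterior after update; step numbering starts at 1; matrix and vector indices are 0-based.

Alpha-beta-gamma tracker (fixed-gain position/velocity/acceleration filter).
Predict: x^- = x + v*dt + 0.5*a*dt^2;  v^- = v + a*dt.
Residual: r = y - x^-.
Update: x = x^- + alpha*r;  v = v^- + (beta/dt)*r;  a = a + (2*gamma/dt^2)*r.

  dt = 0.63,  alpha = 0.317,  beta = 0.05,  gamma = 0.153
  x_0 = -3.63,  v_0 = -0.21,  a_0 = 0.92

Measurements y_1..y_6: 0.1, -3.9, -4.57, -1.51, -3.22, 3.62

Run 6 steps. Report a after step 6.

step 1: x_pred=-3.5797  r=3.6797  x^+=-2.4133  v^+=0.6616  a^+=3.7570
step 2: x_pred=-1.2508  r=-2.6492  x^+=-2.0906  v^+=2.8183  a^+=1.7145
step 3: x_pred=0.0251  r=-4.5951  x^+=-1.4315  v^+=3.5338  a^+=-1.8282
step 4: x_pred=0.4319  r=-1.9419  x^+=-0.1837  v^+=2.2279  a^+=-3.3254
step 5: x_pred=0.5600  r=-3.7800  x^+=-0.6383  v^+=-0.1671  a^+=-6.2397
step 6: x_pred=-1.9818  r=5.6018  x^+=-0.2060  v^+=-3.6535  a^+=-1.9208

a_post = -1.9208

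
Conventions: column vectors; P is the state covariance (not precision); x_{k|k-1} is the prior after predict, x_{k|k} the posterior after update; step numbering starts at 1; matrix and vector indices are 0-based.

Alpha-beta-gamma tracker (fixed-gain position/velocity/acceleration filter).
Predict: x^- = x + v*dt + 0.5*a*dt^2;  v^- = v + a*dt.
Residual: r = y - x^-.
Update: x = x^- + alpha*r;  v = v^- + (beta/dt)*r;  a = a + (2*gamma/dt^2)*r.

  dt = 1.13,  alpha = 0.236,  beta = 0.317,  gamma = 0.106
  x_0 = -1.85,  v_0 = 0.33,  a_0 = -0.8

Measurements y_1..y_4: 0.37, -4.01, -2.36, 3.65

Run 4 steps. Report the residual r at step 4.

resid = 9.2646

step 1: x_pred=-1.9879  r=2.3579  x^+=-1.4314  v^+=0.0875  a^+=-0.4085
step 2: x_pred=-1.5934  r=-2.4166  x^+=-2.1637  v^+=-1.0521  a^+=-0.8098
step 3: x_pred=-3.8696  r=1.5096  x^+=-3.5133  v^+=-1.5436  a^+=-0.5591
step 4: x_pred=-5.6146  r=9.2646  x^+=-3.4282  v^+=0.4236  a^+=0.9791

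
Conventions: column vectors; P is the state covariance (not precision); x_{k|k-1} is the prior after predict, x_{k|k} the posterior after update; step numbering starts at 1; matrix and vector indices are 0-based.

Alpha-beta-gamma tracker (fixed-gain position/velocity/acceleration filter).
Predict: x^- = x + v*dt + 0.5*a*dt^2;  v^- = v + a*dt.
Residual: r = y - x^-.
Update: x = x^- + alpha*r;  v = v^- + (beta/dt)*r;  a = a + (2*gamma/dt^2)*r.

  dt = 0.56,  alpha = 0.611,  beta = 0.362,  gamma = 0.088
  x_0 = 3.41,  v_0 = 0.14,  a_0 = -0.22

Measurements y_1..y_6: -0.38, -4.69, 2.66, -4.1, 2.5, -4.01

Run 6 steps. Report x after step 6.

x_post = -1.9182

step 1: x_pred=3.4539  r=-3.8339  x^+=1.1114  v^+=-2.4615  a^+=-2.3717
step 2: x_pred=-0.6390  r=-4.0510  x^+=-3.1141  v^+=-6.4084  a^+=-4.6452
step 3: x_pred=-7.4312  r=10.0912  x^+=-1.2655  v^+=-2.4865  a^+=1.0182
step 4: x_pred=-2.4983  r=-1.6017  x^+=-3.4769  v^+=-2.9517  a^+=0.1193
step 5: x_pred=-5.1112  r=7.6112  x^+=-0.4607  v^+=2.0352  a^+=4.3908
step 6: x_pred=1.3674  r=-5.3774  x^+=-1.9182  v^+=1.0179  a^+=1.3729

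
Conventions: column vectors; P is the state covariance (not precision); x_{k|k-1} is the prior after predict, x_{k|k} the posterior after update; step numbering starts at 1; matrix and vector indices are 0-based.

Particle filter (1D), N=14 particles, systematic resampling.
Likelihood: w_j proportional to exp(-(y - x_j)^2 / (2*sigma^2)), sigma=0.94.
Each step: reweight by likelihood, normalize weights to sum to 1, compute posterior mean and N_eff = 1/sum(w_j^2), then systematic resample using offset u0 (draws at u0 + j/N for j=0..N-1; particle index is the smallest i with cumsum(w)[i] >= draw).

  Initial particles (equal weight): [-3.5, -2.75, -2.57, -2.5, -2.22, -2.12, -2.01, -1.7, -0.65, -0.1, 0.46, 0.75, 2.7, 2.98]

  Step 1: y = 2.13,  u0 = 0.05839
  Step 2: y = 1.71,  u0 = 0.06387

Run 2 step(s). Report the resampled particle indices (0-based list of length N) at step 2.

resampled_idx = [1, 2, 3, 3, 4, 5, 6, 7, 8, 8, 10, 11, 12, 13]

step 1: w=[0.0000, 0.0000, 0.0000, 0.0000, 0.0000, 0.0000, 0.0000, 0.0001, 0.0060, 0.0283, 0.0975, 0.1609, 0.3932, 0.3140]  mean=2.1557  Neff=3.4555  idx=[10, 10, 11, 11, 12, 12, 12, 12, 12, 13, 13, 13, 13, 13]
step 2: w=[0.0599, 0.0599, 0.0861, 0.0861, 0.0833, 0.0833, 0.0833, 0.0833, 0.0833, 0.0582, 0.0582, 0.0582, 0.0582, 0.0582]  mean=2.1771  Neff=13.5682  idx=[1, 2, 3, 3, 4, 5, 6, 7, 8, 8, 10, 11, 12, 13]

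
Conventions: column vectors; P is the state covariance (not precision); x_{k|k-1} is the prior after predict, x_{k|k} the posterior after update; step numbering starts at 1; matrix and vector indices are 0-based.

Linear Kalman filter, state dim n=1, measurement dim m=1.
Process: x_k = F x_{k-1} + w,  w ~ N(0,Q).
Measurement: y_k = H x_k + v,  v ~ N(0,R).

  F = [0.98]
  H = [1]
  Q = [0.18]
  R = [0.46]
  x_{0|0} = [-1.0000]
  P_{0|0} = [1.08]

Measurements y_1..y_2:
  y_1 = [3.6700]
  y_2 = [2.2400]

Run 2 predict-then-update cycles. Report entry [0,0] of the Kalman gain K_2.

K[0,0] = 0.5211

step 1: x^-=[-0.9800]  P^-=[1.2172]  S=[1.6772]  K=[0.7257]  nu=[4.6500]  x^+=[2.3947]  P^+=[0.3338]
step 2: x^-=[2.3468]  P^-=[0.5006]  S=[0.9606]  K=[0.5211]  nu=[-0.1068]  x^+=[2.2911]  P^+=[0.2397]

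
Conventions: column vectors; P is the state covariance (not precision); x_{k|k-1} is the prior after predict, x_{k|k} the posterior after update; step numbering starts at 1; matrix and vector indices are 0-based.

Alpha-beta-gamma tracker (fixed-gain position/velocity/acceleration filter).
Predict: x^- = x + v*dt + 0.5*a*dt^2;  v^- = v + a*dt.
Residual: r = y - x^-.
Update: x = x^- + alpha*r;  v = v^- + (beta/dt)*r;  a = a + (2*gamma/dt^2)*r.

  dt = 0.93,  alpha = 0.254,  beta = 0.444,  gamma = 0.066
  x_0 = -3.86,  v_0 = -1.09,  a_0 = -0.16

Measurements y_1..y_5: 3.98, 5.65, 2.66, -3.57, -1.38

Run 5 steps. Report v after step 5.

v_post = -6.6198

step 1: x_pred=-4.9429  r=8.9229  x^+=-2.6765  v^+=3.0212  a^+=1.2018
step 2: x_pred=0.6529  r=4.9971  x^+=1.9222  v^+=6.5245  a^+=1.9644
step 3: x_pred=8.8395  r=-6.1795  x^+=7.2699  v^+=5.4013  a^+=1.0213
step 4: x_pred=12.7348  r=-16.3048  x^+=8.5934  v^+=-1.4331  a^+=-1.4671
step 5: x_pred=6.6261  r=-8.0061  x^+=4.5926  v^+=-6.6198  a^+=-2.6890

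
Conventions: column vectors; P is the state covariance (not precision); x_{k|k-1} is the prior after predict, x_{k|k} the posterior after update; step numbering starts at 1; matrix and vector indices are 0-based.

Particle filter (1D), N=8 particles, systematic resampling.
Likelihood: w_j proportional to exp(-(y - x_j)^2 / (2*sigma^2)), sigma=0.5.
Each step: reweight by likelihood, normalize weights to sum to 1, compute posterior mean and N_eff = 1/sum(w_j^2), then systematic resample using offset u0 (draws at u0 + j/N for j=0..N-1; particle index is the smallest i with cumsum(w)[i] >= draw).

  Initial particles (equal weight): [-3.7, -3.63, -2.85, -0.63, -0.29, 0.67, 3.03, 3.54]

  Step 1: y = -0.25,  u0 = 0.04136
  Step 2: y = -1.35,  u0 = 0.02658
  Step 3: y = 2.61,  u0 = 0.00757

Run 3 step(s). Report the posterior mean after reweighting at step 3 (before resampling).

step 1: w=[0.0000, 0.0000, 0.0000, 0.3882, 0.5165, 0.0953, 0.0000, 0.0000]  mean=-0.3305  Neff=2.3445  idx=[3, 3, 3, 4, 4, 4, 4, 5]
step 2: w=[0.2385, 0.2385, 0.2385, 0.0711, 0.0711, 0.0711, 0.0711, 0.0002]  mean=-0.5331  Neff=5.2400  idx=[0, 0, 1, 1, 2, 2, 3, 5]
step 3: w=[0.0073, 0.0073, 0.0073, 0.0073, 0.0073, 0.0073, 0.4780, 0.4780]  mean=-0.3050  Neff=2.1872  idx=[1, 6, 6, 6, 6, 7, 7, 7]

post_mean = -0.3050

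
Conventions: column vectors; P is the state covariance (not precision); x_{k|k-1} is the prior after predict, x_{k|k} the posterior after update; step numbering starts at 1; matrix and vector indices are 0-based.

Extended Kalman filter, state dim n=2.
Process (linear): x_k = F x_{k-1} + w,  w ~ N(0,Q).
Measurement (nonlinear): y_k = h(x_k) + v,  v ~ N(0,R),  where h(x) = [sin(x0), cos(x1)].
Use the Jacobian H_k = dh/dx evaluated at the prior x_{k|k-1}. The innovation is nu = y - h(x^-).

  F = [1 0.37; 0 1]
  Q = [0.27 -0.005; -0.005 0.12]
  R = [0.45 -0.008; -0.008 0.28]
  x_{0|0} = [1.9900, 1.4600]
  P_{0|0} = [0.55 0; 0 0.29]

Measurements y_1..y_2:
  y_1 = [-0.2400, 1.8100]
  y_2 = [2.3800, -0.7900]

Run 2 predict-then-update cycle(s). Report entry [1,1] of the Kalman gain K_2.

K[1,1] = -0.3868

step 1: x^-=[2.5302, 1.4600]  P^-=[0.8597 0.1023; 0.1023 0.4100]  H_jac=[-0.8188 0.0000; 0.0000 -0.9939]  S=[1.0264 0.0753; 0.0753 0.6850]  K=[-0.6804 -0.0737; -0.0383 -0.5907]  nu=[-0.8140, 1.6994]  x^+=[2.9589, 0.4874]  P^+=[0.3732 0.0153; 0.0153 0.1661]
step 2: x^-=[3.1392, 0.4874]  P^-=[0.6773 0.0717; 0.0717 0.2861]  H_jac=[-1.0000 0.0000; 0.0000 -0.4683]  S=[1.1273 0.0256; 0.0256 0.3427]  K=[-0.5996 -0.0532; -0.0549 -0.3868]  nu=[2.3776, -1.6736]  x^+=[1.8027, 1.0043]  P^+=[0.2694 0.0216; 0.0216 0.2303]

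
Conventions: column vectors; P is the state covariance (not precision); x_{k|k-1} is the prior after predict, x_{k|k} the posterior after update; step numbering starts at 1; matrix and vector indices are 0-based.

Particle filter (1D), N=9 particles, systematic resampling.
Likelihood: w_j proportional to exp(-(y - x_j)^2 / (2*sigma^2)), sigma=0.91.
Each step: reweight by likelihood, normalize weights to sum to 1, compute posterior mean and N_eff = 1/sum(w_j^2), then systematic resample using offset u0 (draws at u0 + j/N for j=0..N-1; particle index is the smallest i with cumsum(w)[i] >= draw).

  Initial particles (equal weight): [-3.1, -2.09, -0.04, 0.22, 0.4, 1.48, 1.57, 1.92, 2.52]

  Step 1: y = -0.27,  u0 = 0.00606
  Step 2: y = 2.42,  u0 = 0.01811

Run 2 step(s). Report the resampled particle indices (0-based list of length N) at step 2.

step 1: w=[0.0026, 0.0438, 0.3134, 0.2799, 0.2467, 0.0509, 0.0419, 0.0179, 0.0029]  mean=0.2311  Neff=4.0979  idx=[1, 2, 2, 2, 3, 3, 4, 4, 5]
step 2: w=[0.0000, 0.0275, 0.0275, 0.0275, 0.0571, 0.0571, 0.0904, 0.0904, 0.6226]  mean=1.0156  Neff=2.4227  idx=[1, 4, 6, 7, 8, 8, 8, 8, 8]

resampled_idx = [1, 4, 6, 7, 8, 8, 8, 8, 8]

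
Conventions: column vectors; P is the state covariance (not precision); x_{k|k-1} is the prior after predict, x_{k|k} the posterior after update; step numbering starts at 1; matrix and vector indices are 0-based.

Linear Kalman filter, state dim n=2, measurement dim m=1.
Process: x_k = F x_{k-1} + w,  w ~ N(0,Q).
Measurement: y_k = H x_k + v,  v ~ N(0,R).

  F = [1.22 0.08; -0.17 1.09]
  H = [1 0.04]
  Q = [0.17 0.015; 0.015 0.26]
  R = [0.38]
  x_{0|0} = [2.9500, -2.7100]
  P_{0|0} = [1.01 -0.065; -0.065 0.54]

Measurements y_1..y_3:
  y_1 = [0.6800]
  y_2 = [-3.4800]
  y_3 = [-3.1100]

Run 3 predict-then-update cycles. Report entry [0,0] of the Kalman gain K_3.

step 1: x^-=[3.3822, -3.4554]  P^-=[1.6641 -0.2329; -0.2329 0.9549]  S=[2.0269]  K=[0.8164; -0.0961]  nu=[-2.5640]  x^+=[1.2890, -3.2091]  P^+=[0.3132 -0.0740; -0.0740 0.9361]
step 2: x^-=[1.3159, -3.7170]  P^-=[0.6277 -0.0657; -0.0657 1.4087]  S=[1.0047]  K=[0.6221; -0.0093]  nu=[-4.6472]  x^+=[-1.5753, -3.6739]  P^+=[0.2388 -0.0599; -0.0599 1.4086]
step 3: x^-=[-2.2158, -3.7368]  P^-=[0.5228 0.0095; 0.0095 1.9626]  S=[0.9067]  K=[0.5770; 0.0971]  nu=[-0.7447]  x^+=[-2.6455, -3.8091]  P^+=[0.2209 -0.0413; -0.0413 1.9541]

K[0,0] = 0.5770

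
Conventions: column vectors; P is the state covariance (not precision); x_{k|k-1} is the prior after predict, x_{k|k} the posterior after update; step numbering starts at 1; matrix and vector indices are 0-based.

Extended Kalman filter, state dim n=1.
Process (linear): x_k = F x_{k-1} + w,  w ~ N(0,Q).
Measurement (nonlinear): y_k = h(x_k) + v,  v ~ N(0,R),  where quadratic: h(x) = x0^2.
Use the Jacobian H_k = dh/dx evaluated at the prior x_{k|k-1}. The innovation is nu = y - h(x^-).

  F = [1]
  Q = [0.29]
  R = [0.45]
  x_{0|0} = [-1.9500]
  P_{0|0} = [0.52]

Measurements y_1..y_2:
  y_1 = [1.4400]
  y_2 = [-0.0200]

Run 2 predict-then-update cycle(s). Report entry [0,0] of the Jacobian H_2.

step 1: x^-=[-1.9500]  P^-=[0.8100]  H_jac=[-3.9000]  S=[12.7701]  K=[-0.2474]  nu=[-2.3625]  x^+=[-1.3656]  P^+=[0.0285]
step 2: x^-=[-1.3656]  P^-=[0.3185]  H_jac=[-2.7312]  S=[2.8261]  K=[-0.3078]  nu=[-1.8848]  x^+=[-0.7854]  P^+=[0.0507]

H_jac[0,0] = -2.7312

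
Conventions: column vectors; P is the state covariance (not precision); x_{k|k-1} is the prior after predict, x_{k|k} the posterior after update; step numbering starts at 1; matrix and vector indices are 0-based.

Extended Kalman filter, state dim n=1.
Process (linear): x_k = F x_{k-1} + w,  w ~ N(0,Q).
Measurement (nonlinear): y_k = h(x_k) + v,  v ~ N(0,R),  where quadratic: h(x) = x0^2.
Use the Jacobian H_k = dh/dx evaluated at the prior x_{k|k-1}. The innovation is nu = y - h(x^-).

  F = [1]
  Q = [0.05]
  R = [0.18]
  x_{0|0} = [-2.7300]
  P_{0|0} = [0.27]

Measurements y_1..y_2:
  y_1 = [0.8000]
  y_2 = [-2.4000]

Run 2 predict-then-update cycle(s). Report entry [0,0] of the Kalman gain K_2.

K[0,0] = -0.2429

step 1: x^-=[-2.7300]  P^-=[0.3200]  H_jac=[-5.4600]  S=[9.7197]  K=[-0.1798]  nu=[-6.6529]  x^+=[-1.5341]  P^+=[0.0059]
step 2: x^-=[-1.5341]  P^-=[0.0559]  H_jac=[-3.0682]  S=[0.7065]  K=[-0.2429]  nu=[-4.7534]  x^+=[-0.3796]  P^+=[0.0142]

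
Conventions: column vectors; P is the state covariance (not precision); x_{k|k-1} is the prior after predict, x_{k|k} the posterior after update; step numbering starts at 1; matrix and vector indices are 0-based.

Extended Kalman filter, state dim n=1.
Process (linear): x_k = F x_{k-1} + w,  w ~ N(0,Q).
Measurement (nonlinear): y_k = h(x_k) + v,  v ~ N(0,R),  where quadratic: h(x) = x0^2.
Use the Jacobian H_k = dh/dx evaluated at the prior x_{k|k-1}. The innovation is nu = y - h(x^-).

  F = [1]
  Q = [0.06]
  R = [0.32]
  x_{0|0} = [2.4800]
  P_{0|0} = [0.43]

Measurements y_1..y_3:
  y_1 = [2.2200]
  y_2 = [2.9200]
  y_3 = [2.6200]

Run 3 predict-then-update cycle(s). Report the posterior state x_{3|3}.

x_post = [1.6434]

step 1: x^-=[2.4800]  P^-=[0.4900]  H_jac=[4.9600]  S=[12.3748]  K=[0.1964]  nu=[-3.9304]  x^+=[1.7081]  P^+=[0.0127]
step 2: x^-=[1.7081]  P^-=[0.0727]  H_jac=[3.4161]  S=[1.1681]  K=[0.2125]  nu=[0.0025]  x^+=[1.7086]  P^+=[0.0199]
step 3: x^-=[1.7086]  P^-=[0.0799]  H_jac=[3.4172]  S=[1.2531]  K=[0.2179]  nu=[-0.2993]  x^+=[1.6434]  P^+=[0.0204]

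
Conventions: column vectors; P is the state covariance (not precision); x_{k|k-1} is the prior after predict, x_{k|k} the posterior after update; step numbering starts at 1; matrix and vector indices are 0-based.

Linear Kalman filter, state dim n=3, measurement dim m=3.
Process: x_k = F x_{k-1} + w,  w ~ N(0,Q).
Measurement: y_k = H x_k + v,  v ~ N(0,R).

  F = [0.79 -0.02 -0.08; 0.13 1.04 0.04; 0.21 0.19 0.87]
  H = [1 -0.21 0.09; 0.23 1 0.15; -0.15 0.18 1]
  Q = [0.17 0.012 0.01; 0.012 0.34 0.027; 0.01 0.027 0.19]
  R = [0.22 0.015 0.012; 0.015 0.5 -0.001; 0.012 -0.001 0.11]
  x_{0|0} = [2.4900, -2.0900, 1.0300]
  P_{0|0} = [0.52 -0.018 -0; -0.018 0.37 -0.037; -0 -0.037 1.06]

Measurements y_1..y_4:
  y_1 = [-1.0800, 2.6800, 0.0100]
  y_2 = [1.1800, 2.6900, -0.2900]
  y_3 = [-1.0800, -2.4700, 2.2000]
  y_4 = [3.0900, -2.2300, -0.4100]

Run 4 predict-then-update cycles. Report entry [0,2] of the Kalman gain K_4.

step 1: x^-=[1.9265, -1.8087, 1.0219]  P^-=[0.5019 0.0427 0.0197; 0.0427 0.7427 0.1131; 0.0197 0.1131 1.0149]  S=[0.7442 0.0388 0.0065; 0.0388 1.3470 0.3832; 0.0065 0.3832 1.1928]  K=[0.6590 0.1244 -0.0838; -0.1684 0.5707 0.0191; 0.1124 -0.0539 0.8822]  nu=[-3.4783, 3.8923, -0.3974]  x^+=[0.1520, 0.9909, 0.0709]  P^+=[0.1518 0.0350 0.0150; 0.0350 0.2816 -0.0459; 0.0150 -0.0459 0.1090]
step 2: x^-=[0.0946, 1.0531, 0.2818]  P^-=[0.2624 0.0542 0.0432; 0.0542 0.6532 0.0590; 0.0432 0.0590 0.2824]  S=[0.4963 0.0045 0.0160; 0.0045 1.2190 0.2136; 0.0160 0.2136 0.4249]  K=[0.5140 0.1044 -0.0398; -0.1656 0.5300 0.1363; 0.0914 -0.0292 0.6857]  nu=[1.2812, 1.5729, -0.7472]  x^+=[0.9471, 1.5728, -0.1592]  P^+=[0.1193 0.0304 0.0141; 0.0304 0.2599 -0.0297; 0.0141 -0.0297 0.0840]
step 3: x^-=[0.7295, 1.7525, 0.3592]  P^-=[0.2423 0.0463 0.0378; 0.0463 0.6291 0.0665; 0.0378 0.0665 0.2660]  S=[0.4770 -0.0034 0.0100; -0.0034 1.1918 0.2149; 0.0100 0.2149 0.4119]  K=[0.4962 0.0990 -0.0399; -0.1669 0.5170 0.1539; 0.0859 -0.0243 0.6716]  nu=[-1.4738, -4.4441, 1.6348]  x^+=[-0.5068, -0.0474, 1.4384]  P^+=[0.1149 0.0285 0.0136; 0.0285 0.2533 -0.0269; 0.0136 -0.0269 0.0818]
step 4: x^-=[-0.5145, -0.0577, 1.1360]  P^-=[0.2396 0.0442 0.0365; 0.0442 0.6217 0.0671; 0.0365 0.0671 0.2645]  S=[0.4747 -0.0047 0.0088; -0.0047 1.1832 0.2140; 0.0088 0.2140 0.4108]  K=[0.4939 0.0978 -0.0407; -0.1671 0.5137 0.1555; 0.0849 -0.0236 0.6703]  nu=[3.4901, -2.2244, -1.6128]  x^+=[1.0574, -2.0343, 0.4036]  P^+=[0.1143 0.0281 0.0135; 0.0281 0.2517 -0.0265; 0.0135 -0.0265 0.0816]

K[0,2] = -0.0407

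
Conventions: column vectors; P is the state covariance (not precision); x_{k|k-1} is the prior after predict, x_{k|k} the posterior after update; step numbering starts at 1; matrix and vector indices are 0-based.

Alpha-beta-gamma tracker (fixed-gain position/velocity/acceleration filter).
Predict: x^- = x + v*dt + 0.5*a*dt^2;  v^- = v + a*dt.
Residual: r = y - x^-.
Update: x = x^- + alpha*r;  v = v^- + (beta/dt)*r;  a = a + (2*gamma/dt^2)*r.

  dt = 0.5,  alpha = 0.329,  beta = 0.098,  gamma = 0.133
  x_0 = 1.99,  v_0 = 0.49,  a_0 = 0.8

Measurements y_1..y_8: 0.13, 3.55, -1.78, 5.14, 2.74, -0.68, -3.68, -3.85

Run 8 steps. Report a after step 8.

a_post = -7.7043

step 1: x_pred=2.3350  r=-2.2050  x^+=1.6096  v^+=0.4578  a^+=-1.5461
step 2: x_pred=1.6452  r=1.9048  x^+=2.2719  v^+=0.0581  a^+=0.4806
step 3: x_pred=2.3610  r=-4.1410  x^+=0.9986  v^+=-0.5132  a^+=-3.9254
step 4: x_pred=0.2513  r=4.8887  x^+=1.8597  v^+=-1.5178  a^+=1.2761
step 5: x_pred=1.2603  r=1.4797  x^+=1.7471  v^+=-0.5897  a^+=2.8505
step 6: x_pred=1.8086  r=-2.4886  x^+=0.9898  v^+=0.3478  a^+=0.2026
step 7: x_pred=1.1891  r=-4.8691  x^+=-0.4129  v^+=-0.5052  a^+=-4.9781
step 8: x_pred=-1.2877  r=-2.5623  x^+=-2.1307  v^+=-3.4965  a^+=-7.7043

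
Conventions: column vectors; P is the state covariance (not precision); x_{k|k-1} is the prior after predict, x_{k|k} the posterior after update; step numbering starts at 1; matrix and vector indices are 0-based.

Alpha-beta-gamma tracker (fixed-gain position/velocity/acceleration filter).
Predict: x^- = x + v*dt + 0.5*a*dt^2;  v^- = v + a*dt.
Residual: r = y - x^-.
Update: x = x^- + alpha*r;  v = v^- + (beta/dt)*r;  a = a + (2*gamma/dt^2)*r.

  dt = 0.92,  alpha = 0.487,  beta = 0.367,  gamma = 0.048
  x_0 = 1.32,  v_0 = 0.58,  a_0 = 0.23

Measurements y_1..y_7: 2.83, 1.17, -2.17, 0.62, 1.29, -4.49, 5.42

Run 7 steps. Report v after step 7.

step 1: x_pred=1.9509  r=0.8791  x^+=2.3790  v^+=1.1423  a^+=0.3297
step 2: x_pred=3.5695  r=-2.3995  x^+=2.4009  v^+=0.4884  a^+=0.0576
step 3: x_pred=2.8746  r=-5.0446  x^+=0.4179  v^+=-1.4710  a^+=-0.5146
step 4: x_pred=-1.1532  r=1.7732  x^+=-0.2897  v^+=-1.2371  a^+=-0.3135
step 5: x_pred=-1.5604  r=2.8504  x^+=-0.1723  v^+=-0.3884  a^+=0.0098
step 6: x_pred=-0.5255  r=-3.9645  x^+=-2.4562  v^+=-1.9609  a^+=-0.4399
step 7: x_pred=-4.4464  r=9.8664  x^+=0.3585  v^+=1.5703  a^+=0.6792

v_post = 1.5703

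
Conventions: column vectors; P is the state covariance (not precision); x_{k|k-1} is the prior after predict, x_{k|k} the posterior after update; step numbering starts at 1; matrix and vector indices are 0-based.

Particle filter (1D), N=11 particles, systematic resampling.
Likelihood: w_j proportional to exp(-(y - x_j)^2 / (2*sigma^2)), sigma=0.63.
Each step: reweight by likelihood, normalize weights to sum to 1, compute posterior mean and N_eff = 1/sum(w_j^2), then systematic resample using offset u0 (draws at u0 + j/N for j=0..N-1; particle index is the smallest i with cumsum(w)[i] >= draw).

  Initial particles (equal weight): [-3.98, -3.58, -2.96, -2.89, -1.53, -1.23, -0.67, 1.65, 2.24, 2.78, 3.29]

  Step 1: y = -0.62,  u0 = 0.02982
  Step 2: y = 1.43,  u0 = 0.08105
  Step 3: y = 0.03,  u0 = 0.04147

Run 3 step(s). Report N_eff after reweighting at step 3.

step 1: w=[0.0000, 0.0000, 0.0005, 0.0008, 0.1780, 0.3162, 0.5037, 0.0008, 0.0000, 0.0000, 0.0000]  mean=-1.0012  Neff=2.5947  idx=[4, 4, 5, 5, 5, 5, 6, 6, 6, 6, 6]
step 2: w=[0.0008, 0.0008, 0.0068, 0.0068, 0.0068, 0.0068, 0.1943, 0.1943, 0.1943, 0.1943, 0.1943]  mean=-0.6865  Neff=5.2943  idx=[6, 6, 7, 7, 8, 8, 9, 9, 10, 10, 10]
step 3: w=[0.0909, 0.0909, 0.0909, 0.0909, 0.0909, 0.0909, 0.0909, 0.0909, 0.0909, 0.0909, 0.0909]  mean=-0.6700  Neff=11.0000  idx=[0, 1, 2, 3, 4, 5, 6, 7, 8, 9, 10]

N_eff = 11.0000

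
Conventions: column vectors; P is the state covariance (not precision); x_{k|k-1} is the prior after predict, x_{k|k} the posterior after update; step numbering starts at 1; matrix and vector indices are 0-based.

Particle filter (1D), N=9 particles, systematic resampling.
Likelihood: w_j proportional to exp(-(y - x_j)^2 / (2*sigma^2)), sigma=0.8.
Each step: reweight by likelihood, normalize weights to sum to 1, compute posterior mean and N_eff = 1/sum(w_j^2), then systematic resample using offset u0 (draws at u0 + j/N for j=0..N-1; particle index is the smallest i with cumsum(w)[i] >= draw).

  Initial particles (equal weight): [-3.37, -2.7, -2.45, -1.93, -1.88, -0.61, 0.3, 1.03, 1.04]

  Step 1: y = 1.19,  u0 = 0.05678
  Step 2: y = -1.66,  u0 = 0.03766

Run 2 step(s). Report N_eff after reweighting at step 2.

step 1: w=[0.0000, 0.0000, 0.0000, 0.0002, 0.0002, 0.0308, 0.2086, 0.3796, 0.3805]  mean=0.8297  Neff=2.9997  idx=[6, 6, 7, 7, 7, 7, 8, 8, 8]
step 2: w=[0.4024, 0.4024, 0.0284, 0.0284, 0.0284, 0.0284, 0.0272, 0.0272, 0.0272]  mean=0.4433  Neff=3.0363  idx=[0, 0, 0, 0, 1, 1, 1, 2, 6]

N_eff = 3.0363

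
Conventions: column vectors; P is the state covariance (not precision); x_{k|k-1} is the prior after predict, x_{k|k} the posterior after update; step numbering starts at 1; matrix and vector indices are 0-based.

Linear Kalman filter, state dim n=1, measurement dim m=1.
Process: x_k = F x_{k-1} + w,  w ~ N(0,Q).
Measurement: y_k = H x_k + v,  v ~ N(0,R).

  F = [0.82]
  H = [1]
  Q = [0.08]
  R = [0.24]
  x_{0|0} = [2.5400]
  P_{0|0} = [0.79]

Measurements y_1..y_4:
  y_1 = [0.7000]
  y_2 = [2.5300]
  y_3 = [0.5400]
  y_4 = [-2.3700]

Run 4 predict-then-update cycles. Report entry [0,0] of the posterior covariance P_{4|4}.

P_post[0,0] = 0.0895

step 1: x^-=[2.0828]  P^-=[0.6112]  S=[0.8512]  K=[0.7180]  nu=[-1.3828]  x^+=[1.0899]  P^+=[0.1723]
step 2: x^-=[0.8937]  P^-=[0.1959]  S=[0.4359]  K=[0.4494]  nu=[1.6363]  x^+=[1.6290]  P^+=[0.1079]
step 3: x^-=[1.3358]  P^-=[0.1525]  S=[0.3925]  K=[0.3886]  nu=[-0.7958]  x^+=[1.0266]  P^+=[0.0933]
step 4: x^-=[0.8418]  P^-=[0.1427]  S=[0.3827]  K=[0.3729]  nu=[-3.2118]  x^+=[-0.3558]  P^+=[0.0895]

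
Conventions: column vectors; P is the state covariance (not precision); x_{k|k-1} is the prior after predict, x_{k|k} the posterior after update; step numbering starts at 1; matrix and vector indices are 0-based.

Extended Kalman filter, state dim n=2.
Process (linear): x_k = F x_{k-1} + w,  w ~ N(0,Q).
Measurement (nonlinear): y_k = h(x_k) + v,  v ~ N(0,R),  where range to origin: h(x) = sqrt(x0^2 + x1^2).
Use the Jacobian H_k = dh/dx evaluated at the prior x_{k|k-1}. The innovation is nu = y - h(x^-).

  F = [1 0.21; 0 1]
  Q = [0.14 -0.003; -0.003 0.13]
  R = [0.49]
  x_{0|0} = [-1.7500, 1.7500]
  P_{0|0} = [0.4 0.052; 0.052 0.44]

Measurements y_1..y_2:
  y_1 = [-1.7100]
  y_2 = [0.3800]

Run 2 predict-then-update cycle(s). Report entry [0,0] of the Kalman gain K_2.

K[0,0] = -0.4637

step 1: x^-=[-1.3825, 1.7500]  P^-=[0.5812 0.1414; 0.1414 0.5700]  H_jac=[-0.6199 0.7847]  S=[0.9268]  K=[-0.2691; 0.3880]  nu=[-3.9402]  x^+=[-0.3223, 0.2211]  P^+=[0.5142 0.2382; 0.2382 0.4305]
step 2: x^-=[-0.2759, 0.2211]  P^-=[0.7732 0.3256; 0.3256 0.5605]  H_jac=[-0.7804 0.6253]  S=[0.8623]  K=[-0.4637; 0.1118]  nu=[0.0265]  x^+=[-0.2882, 0.2240]  P^+=[0.5878 0.3702; 0.3702 0.5497]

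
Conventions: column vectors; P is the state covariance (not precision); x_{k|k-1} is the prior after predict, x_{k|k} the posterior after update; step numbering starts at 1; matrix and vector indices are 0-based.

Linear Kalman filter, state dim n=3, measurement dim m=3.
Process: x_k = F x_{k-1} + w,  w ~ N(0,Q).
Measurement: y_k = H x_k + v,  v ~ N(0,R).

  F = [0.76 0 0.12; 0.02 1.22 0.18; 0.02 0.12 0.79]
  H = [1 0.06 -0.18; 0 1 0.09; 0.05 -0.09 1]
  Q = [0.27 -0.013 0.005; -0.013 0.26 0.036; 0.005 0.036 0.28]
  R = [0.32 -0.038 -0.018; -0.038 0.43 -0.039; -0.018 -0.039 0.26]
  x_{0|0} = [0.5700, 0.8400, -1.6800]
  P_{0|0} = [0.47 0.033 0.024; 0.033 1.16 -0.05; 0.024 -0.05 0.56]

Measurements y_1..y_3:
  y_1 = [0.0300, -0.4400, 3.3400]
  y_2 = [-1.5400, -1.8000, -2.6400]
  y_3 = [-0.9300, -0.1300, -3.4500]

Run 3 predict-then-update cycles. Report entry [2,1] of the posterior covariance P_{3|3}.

P_post[2,1] = 0.0090

step 1: x^-=[0.2316, 0.7338, -1.2150]  P^-=[0.5539 0.0329 0.0820; 0.0329 1.9847 0.2377; 0.0820 0.2377 0.6378]  S=[0.8710 0.0695 -0.0193; 0.0695 2.4627 0.0776; -0.0193 0.0776 0.8804]  K=[0.6247 -0.0056 0.1354; 0.0604 0.8129 -0.0013; -0.0137 0.0983 0.6959]  nu=[-0.4643, -1.0645, 4.6095]  x^+=[0.5717, -0.1657, 1.8943]  P^+=[0.2016 -0.0324 0.0112; -0.0324 0.3473 -0.0003; 0.0112 -0.0003 0.1768]
step 2: x^-=[0.6618, 0.1502, 1.4880]  P^-=[0.3911 -0.0347 0.0286; -0.0347 0.7812 0.1112; 0.0286 0.1112 0.3955]  S=[0.7098 -0.0490 -0.0340; -0.0490 1.2344 0.0350; -0.0340 0.0350 0.6460]  K=[0.5454 -0.0074 0.1085; 0.0347 0.6415 0.0277; -0.0152 0.1015 0.5927]  nu=[-1.9430, -2.0842, -4.1476]  x^+=[-0.8326, -1.3690, -1.1524]  P^+=[0.1759 -0.0288 0.0073; -0.0288 0.2728 0.0075; 0.0073 0.0075 0.1507]
step 3: x^-=[-0.7710, -1.8942, -1.0913]  P^-=[0.3751 -0.0316 0.0238; -0.0316 0.6729 0.1042; 0.0238 0.1042 0.3796]  S=[0.6952 -0.0515 -0.0369; -0.0515 1.1248 0.0365; -0.0369 0.0365 0.6299]  K=[0.5358 -0.0051 0.1038; 0.0323 0.6070 0.0335; -0.0164 0.1034 0.5827]  nu=[-0.2418, 1.8625, -2.4906]  x^+=[-1.1686, -0.8550, -2.3460]  P^+=[0.1726 -0.0272 0.0065; -0.0272 0.2577 0.0090; 0.0065 0.0090 0.1482]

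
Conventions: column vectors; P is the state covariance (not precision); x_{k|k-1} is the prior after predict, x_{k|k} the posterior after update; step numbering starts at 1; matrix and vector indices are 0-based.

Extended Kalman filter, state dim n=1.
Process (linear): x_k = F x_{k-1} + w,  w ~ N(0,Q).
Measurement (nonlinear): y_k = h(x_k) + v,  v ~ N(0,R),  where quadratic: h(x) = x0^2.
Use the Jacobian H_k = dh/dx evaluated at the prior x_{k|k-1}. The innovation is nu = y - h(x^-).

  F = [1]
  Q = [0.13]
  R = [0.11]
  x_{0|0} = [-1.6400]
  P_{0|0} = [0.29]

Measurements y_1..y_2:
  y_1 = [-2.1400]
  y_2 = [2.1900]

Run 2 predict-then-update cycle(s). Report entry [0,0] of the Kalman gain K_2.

K[0,0] = -0.4265

step 1: x^-=[-1.6400]  P^-=[0.4200]  H_jac=[-3.2800]  S=[4.6285]  K=[-0.2976]  nu=[-4.8296]  x^+=[-0.2026]  P^+=[0.0100]
step 2: x^-=[-0.2026]  P^-=[0.1400]  H_jac=[-0.4051]  S=[0.1330]  K=[-0.4265]  nu=[2.1490]  x^+=[-1.1190]  P^+=[0.1158]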